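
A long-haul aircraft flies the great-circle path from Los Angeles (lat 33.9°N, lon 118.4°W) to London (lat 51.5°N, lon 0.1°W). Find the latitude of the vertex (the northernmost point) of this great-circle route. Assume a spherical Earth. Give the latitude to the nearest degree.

The great circle lies in the plane with unit normal n̂ = (p₁ × p₂)/|p₁ × p₂|.
Here n̂_z ≈ +0.464; the vertex latitude is φ_max = arccos|n̂_z| ≈ 62.4°.
Check via Clairaut: cos φ_max = |cos φ₁| · sin C = cos(33.9°)·sin(33.9°) ≈ 0.464, again giving ≈ 62.4°.

≈ 62°N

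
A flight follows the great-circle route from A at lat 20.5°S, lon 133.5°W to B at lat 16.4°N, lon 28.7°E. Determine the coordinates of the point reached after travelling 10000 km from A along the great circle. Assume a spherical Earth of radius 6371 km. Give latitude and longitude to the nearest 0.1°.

≈ lat 10.0°S, lon 39.8°W

Convert each endpoint to a unit vector on the sphere (x = cos φ cos λ, y = cos φ sin λ, z = sin φ).
The central angle between the endpoints is δ = arccos(p₁·p₂) ≈ 2.839 rad (162.6°). The total great-circle distance is δ·R ≈ 2.839 × 6371 ≈ 18084 km, so the target fraction is f = 10000/18084 ≈ 0.553.
Interpolate at f ≈ 0.553 with slerp weights a = sin((1−f)δ)/sin δ ≈ 3.199, b = sin(fδ)/sin δ ≈ 3.351.
p = a·p₁ + b·p₂ ≈ (0.757, -0.630, -0.174); φ = arcsin(p_z) ≈ -10.04°, λ = atan2(p_y, p_x) ≈ -39.78°.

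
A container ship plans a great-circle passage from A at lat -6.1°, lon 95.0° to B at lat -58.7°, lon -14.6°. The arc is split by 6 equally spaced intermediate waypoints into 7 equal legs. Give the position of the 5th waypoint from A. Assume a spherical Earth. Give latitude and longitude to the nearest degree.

Write both endpoints as unit vectors p₁, p₂ with components (cos φ cos λ, cos φ sin λ, sin φ).
The central angle between the endpoints is δ = arccos(p₁·p₂) ≈ 1.653 rad (94.7°).
Interpolate at f = 5/7 with slerp weights a = sin((1−f)δ)/sin δ ≈ 0.457, b = sin(fδ)/sin δ ≈ 0.928.
p = a·p₁ + b·p₂ ≈ (0.427, 0.331, -0.842); φ = arcsin(p_z) ≈ -57.31°, λ = atan2(p_y, p_x) ≈ 37.76°.

≈ lat -57°, lon 38°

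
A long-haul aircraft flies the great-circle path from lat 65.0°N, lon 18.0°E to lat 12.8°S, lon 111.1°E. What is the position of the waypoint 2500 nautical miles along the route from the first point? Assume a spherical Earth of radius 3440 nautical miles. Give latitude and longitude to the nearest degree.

Write both endpoints as unit vectors p₁, p₂ with components (cos φ cos λ, cos φ sin λ, sin φ).
The central angle between the endpoints is δ = arccos(p₁·p₂) ≈ 1.796 rad (102.9°). The total great-circle distance is δ·R ≈ 1.796 × 3440 ≈ 6177 nmi, so the target fraction is f = 2500/6177 ≈ 0.405.
Interpolate at f ≈ 0.405 with slerp weights a = sin((1−f)δ)/sin δ ≈ 0.899, b = sin(fδ)/sin δ ≈ 0.682.
p = a·p₁ + b·p₂ ≈ (0.122, 0.738, 0.664); φ = arcsin(p_z) ≈ 41.61°, λ = atan2(p_y, p_x) ≈ 80.59°.

≈ lat 42°N, lon 81°E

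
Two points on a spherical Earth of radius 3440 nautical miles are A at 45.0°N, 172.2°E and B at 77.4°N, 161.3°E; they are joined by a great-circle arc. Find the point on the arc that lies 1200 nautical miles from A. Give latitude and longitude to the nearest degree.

≈ 65°N, 169°E

Convert each endpoint to a unit vector on the sphere (x = cos φ cos λ, y = cos φ sin λ, z = sin φ).
The central angle between the endpoints is δ = arccos(p₁·p₂) ≈ 0.571 rad (32.7°). The total great-circle distance is δ·R ≈ 0.571 × 3440 ≈ 1963 nmi, so the target fraction is f = 1200/1963 ≈ 0.611.
Interpolate at f ≈ 0.611 with slerp weights a = sin((1−f)δ)/sin δ ≈ 0.407, b = sin(fδ)/sin δ ≈ 0.633.
p = a·p₁ + b·p₂ ≈ (-0.416, 0.083, 0.906); φ = arcsin(p_z) ≈ 64.89°, λ = atan2(p_y, p_x) ≈ 168.67°.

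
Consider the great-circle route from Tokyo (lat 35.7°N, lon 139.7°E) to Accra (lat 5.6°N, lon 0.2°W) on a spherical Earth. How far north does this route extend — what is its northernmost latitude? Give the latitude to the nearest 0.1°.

≈ 51.0°N

The great circle lies in the plane with unit normal n̂ = (p₁ × p₂)/|p₁ × p₂|.
Here n̂_z ≈ -0.629; the vertex latitude is φ_max = arccos|n̂_z| ≈ 51.0°.
Check via Clairaut: cos φ_max = |cos φ₁| · sin C = cos(35.7°)·sin(50.8°) ≈ 0.629, again giving ≈ 51.0°.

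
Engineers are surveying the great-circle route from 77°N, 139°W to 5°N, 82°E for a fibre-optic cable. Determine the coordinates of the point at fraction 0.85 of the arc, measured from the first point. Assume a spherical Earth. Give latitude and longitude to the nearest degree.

Convert each endpoint to a unit vector on the sphere (x = cos φ cos λ, y = cos φ sin λ, z = sin φ).
The central angle between the endpoints is δ = arccos(p₁·p₂) ≈ 1.655 rad (94.8°).
Interpolate at f = 0.85 with slerp weights a = sin((1−f)δ)/sin δ ≈ 0.247, b = sin(fδ)/sin δ ≈ 0.990.
p = a·p₁ + b·p₂ ≈ (0.095, 0.940, 0.327); φ = arcsin(p_z) ≈ 19.06°, λ = atan2(p_y, p_x) ≈ 84.21°.

≈ 19°N, 84°E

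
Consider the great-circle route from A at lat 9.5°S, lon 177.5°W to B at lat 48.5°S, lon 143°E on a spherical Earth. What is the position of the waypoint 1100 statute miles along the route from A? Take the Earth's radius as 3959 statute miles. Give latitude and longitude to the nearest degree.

≈ lat 23°S, lon 173°E

Convert each endpoint to a unit vector on the sphere (x = cos φ cos λ, y = cos φ sin λ, z = sin φ).
The central angle between the endpoints is δ = arccos(p₁·p₂) ≈ 0.892 rad (51.1°). The total great-circle distance is δ·R ≈ 0.892 × 3959 ≈ 3531 mi, so the target fraction is f = 1100/3531 ≈ 0.312.
Interpolate at f ≈ 0.312 with slerp weights a = sin((1−f)δ)/sin δ ≈ 0.740, b = sin(fδ)/sin δ ≈ 0.352.
p = a·p₁ + b·p₂ ≈ (-0.916, 0.109, -0.386); φ = arcsin(p_z) ≈ -22.71°, λ = atan2(p_y, p_x) ≈ 173.23°.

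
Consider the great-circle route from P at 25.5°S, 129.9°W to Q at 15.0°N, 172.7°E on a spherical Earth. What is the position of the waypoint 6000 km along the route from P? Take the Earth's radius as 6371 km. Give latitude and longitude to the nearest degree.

Convert each endpoint to a unit vector on the sphere (x = cos φ cos λ, y = cos φ sin λ, z = sin φ).
The central angle between the endpoints is δ = arccos(p₁·p₂) ≈ 1.204 rad (69.0°). The total great-circle distance is δ·R ≈ 1.204 × 6371 ≈ 7673 km, so the target fraction is f = 6000/7673 ≈ 0.782.
Interpolate at f ≈ 0.782 with slerp weights a = sin((1−f)δ)/sin δ ≈ 0.278, b = sin(fδ)/sin δ ≈ 0.866.
p = a·p₁ + b·p₂ ≈ (-0.991, -0.086, 0.104); φ = arcsin(p_z) ≈ 6.00°, λ = atan2(p_y, p_x) ≈ -175.03°.

≈ 6°N, 175°W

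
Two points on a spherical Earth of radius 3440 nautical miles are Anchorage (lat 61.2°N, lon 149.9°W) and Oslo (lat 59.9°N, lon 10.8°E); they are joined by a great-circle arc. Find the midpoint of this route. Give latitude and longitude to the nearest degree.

From cos δ = sin φ₁ sin φ₂ + cos φ₁ cos φ₂ cos Δλ, the central angle is δ ≈ 1.012 rad (58.0°).
Interpolate at f = 1/2 with slerp weights a = sin((1−f)δ)/sin δ ≈ 0.572, b = sin(fδ)/sin δ ≈ 0.572.
p = a·p₁ + b·p₂ ≈ (0.043, -0.084, 0.995); φ = arcsin(p_z) ≈ 84.56°, λ = atan2(p_y, p_x) ≈ -62.81°.

≈ lat 85°N, lon 63°W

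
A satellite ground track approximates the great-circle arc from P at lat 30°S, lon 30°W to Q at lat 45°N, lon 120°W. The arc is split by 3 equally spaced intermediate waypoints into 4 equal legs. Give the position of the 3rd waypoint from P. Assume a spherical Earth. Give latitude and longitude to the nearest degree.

The haversine formula gives a central angle δ ≈ 1.932 rad (110.7°) between the endpoints.
Interpolate at f = 3/4 with slerp weights a = sin((1−f)δ)/sin δ ≈ 0.497, b = sin(fδ)/sin δ ≈ 1.061.
p = a·p₁ + b·p₂ ≈ (-0.003, -0.865, 0.502); φ = arcsin(p_z) ≈ 30.14°, λ = atan2(p_y, p_x) ≈ -90.18°.

≈ lat 30°N, lon 90°W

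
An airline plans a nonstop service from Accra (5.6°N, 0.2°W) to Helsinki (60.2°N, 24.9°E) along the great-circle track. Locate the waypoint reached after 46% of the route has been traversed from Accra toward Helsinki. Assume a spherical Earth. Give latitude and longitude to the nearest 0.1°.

≈ (31.3°N, 7.3°E)

Write both endpoints as unit vectors p₁, p₂ with components (cos φ cos λ, cos φ sin λ, sin φ).
The central angle between the endpoints is δ = arccos(p₁·p₂) ≈ 1.009 rad (57.8°).
Interpolate at f = 0.46 with slerp weights a = sin((1−f)δ)/sin δ ≈ 0.612, b = sin(fδ)/sin δ ≈ 0.529.
p = a·p₁ + b·p₂ ≈ (0.848, 0.109, 0.519); φ = arcsin(p_z) ≈ 31.25°, λ = atan2(p_y, p_x) ≈ 7.30°.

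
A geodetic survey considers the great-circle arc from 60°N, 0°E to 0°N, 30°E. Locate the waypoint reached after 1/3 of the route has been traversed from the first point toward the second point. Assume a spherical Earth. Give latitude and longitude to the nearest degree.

≈ 41°N, 16°E

Convert each endpoint to a unit vector on the sphere (x = cos φ cos λ, y = cos φ sin λ, z = sin φ).
The central angle between the endpoints is δ = arccos(p₁·p₂) ≈ 1.123 rad (64.3°).
Interpolate at f = 1/3 with slerp weights a = sin((1−f)δ)/sin δ ≈ 0.755, b = sin(fδ)/sin δ ≈ 0.406.
p = a·p₁ + b·p₂ ≈ (0.729, 0.203, 0.654); φ = arcsin(p_z) ≈ 40.84°, λ = atan2(p_y, p_x) ≈ 15.55°.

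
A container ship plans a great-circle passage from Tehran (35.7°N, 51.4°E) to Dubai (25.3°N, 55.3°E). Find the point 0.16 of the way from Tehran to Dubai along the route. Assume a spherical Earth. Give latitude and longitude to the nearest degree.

The haversine formula gives a central angle δ ≈ 0.191 rad (10.9°) between the endpoints.
Interpolate at f = 0.16 with slerp weights a = sin((1−f)δ)/sin δ ≈ 0.842, b = sin(fδ)/sin δ ≈ 0.161.
p = a·p₁ + b·p₂ ≈ (0.509, 0.654, 0.560); φ = arcsin(p_z) ≈ 34.04°, λ = atan2(p_y, p_x) ≈ 52.08°.

≈ (34°N, 52°E)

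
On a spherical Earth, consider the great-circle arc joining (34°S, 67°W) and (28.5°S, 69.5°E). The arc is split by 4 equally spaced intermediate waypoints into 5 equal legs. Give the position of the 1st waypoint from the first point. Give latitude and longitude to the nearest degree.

≈ (49°S, 47°W)

From cos δ = sin φ₁ sin φ₂ + cos φ₁ cos φ₂ cos Δλ, the central angle is δ ≈ 1.836 rad (105.2°).
Interpolate at f = 1/5 with slerp weights a = sin((1−f)δ)/sin δ ≈ 1.031, b = sin(fδ)/sin δ ≈ 0.372.
p = a·p₁ + b·p₂ ≈ (0.448, -0.480, -0.754); φ = arcsin(p_z) ≈ -48.92°, λ = atan2(p_y, p_x) ≈ -46.98°.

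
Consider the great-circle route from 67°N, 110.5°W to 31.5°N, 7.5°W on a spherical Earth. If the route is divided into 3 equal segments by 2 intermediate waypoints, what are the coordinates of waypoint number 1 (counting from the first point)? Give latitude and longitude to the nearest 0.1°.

≈ 66.1°N, 53.2°W

Convert each endpoint to a unit vector on the sphere (x = cos φ cos λ, y = cos φ sin λ, z = sin φ).
The central angle between the endpoints is δ = arccos(p₁·p₂) ≈ 1.153 rad (66.0°).
Interpolate at f = 1/3 with slerp weights a = sin((1−f)δ)/sin δ ≈ 0.761, b = sin(fδ)/sin δ ≈ 0.410.
p = a·p₁ + b·p₂ ≈ (0.243, -0.324, 0.914); φ = arcsin(p_z) ≈ 66.12°, λ = atan2(p_y, p_x) ≈ -53.17°.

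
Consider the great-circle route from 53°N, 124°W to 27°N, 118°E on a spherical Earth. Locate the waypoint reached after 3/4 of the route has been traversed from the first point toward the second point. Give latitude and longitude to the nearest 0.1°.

The haversine formula gives a central angle δ ≈ 1.460 rad (83.6°) between the endpoints.
Interpolate at f = 3/4 with slerp weights a = sin((1−f)δ)/sin δ ≈ 0.359, b = sin(fδ)/sin δ ≈ 0.894.
p = a·p₁ + b·p₂ ≈ (-0.495, 0.524, 0.693); φ = arcsin(p_z) ≈ 43.85°, λ = atan2(p_y, p_x) ≈ 133.34°.

≈ 43.9°N, 133.3°E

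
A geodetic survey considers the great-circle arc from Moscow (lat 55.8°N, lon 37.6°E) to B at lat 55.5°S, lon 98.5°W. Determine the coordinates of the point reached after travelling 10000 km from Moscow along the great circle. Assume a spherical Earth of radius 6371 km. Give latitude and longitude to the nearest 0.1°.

≈ lat 9.8°S, lon 37.5°W

Convert each endpoint to a unit vector on the sphere (x = cos φ cos λ, y = cos φ sin λ, z = sin φ).
The central angle between the endpoints is δ = arccos(p₁·p₂) ≈ 2.717 rad (155.6°). The total great-circle distance is δ·R ≈ 2.717 × 6371 ≈ 17307 km, so the target fraction is f = 10000/17307 ≈ 0.578.
Interpolate at f ≈ 0.578 with slerp weights a = sin((1−f)δ)/sin δ ≈ 2.210, b = sin(fδ)/sin δ ≈ 2.425.
p = a·p₁ + b·p₂ ≈ (0.781, -0.600, -0.170); φ = arcsin(p_z) ≈ -9.81°, λ = atan2(p_y, p_x) ≈ -37.54°.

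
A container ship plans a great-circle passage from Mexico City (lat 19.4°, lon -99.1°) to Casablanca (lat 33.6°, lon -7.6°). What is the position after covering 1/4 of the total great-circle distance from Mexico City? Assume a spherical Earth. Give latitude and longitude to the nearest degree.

≈ lat 29°, lon -80°

Write both endpoints as unit vectors p₁, p₂ with components (cos φ cos λ, cos φ sin λ, sin φ).
The central angle between the endpoints is δ = arccos(p₁·p₂) ≈ 1.407 rad (80.6°).
Interpolate at f = 1/4 with slerp weights a = sin((1−f)δ)/sin δ ≈ 0.882, b = sin(fδ)/sin δ ≈ 0.349.
p = a·p₁ + b·p₂ ≈ (0.157, -0.860, 0.486); φ = arcsin(p_z) ≈ 29.09°, λ = atan2(p_y, p_x) ≈ -79.67°.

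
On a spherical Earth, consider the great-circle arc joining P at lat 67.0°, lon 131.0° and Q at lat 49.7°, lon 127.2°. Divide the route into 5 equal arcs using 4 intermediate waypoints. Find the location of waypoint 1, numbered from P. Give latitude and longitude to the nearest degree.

≈ lat 64°, lon 130°

Convert each endpoint to a unit vector on the sphere (x = cos φ cos λ, y = cos φ sin λ, z = sin φ).
The central angle between the endpoints is δ = arccos(p₁·p₂) ≈ 0.304 rad (17.4°).
Interpolate at f = 1/5 with slerp weights a = sin((1−f)δ)/sin δ ≈ 0.804, b = sin(fδ)/sin δ ≈ 0.203.
p = a·p₁ + b·p₂ ≈ (-0.286, 0.342, 0.895); φ = arcsin(p_z) ≈ 63.55°, λ = atan2(p_y, p_x) ≈ 129.88°.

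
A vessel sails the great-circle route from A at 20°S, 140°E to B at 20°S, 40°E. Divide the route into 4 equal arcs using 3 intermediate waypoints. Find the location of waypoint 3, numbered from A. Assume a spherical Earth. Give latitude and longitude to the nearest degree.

Write both endpoints as unit vectors p₁, p₂ with components (cos φ cos λ, cos φ sin λ, sin φ).
The central angle between the endpoints is δ = arccos(p₁·p₂) ≈ 1.607 rad (92.1°).
Interpolate at f = 3/4 with slerp weights a = sin((1−f)δ)/sin δ ≈ 0.391, b = sin(fδ)/sin δ ≈ 0.935.
p = a·p₁ + b·p₂ ≈ (0.391, 0.801, -0.453); φ = arcsin(p_z) ≈ -26.97°, λ = atan2(p_y, p_x) ≈ 63.97°.

≈ 27°S, 64°E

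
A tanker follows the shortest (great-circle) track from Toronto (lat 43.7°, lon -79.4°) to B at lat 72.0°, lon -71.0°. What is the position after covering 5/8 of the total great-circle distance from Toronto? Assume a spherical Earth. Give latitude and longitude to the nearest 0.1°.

Write both endpoints as unit vectors p₁, p₂ with components (cos φ cos λ, cos φ sin λ, sin φ).
The central angle between the endpoints is δ = arccos(p₁·p₂) ≈ 0.499 rad (28.6°).
Interpolate at f = 5/8 with slerp weights a = sin((1−f)δ)/sin δ ≈ 0.389, b = sin(fδ)/sin δ ≈ 0.641.
p = a·p₁ + b·p₂ ≈ (0.116, -0.464, 0.878); φ = arcsin(p_z) ≈ 61.45°, λ = atan2(p_y, p_x) ≈ -75.93°.

≈ lat 61.4°, lon -75.9°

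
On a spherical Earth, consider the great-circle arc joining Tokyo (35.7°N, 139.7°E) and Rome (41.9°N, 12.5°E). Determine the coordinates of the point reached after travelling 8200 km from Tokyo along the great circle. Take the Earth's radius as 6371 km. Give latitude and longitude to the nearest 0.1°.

≈ (52.3°N, 28.2°E)

From cos δ = sin φ₁ sin φ₂ + cos φ₁ cos φ₂ cos Δλ, the central angle is δ ≈ 1.547 rad (88.6°). The total great-circle distance is δ·R ≈ 1.547 × 6371 ≈ 9853 km, so the target fraction is f = 8200/9853 ≈ 0.832.
Interpolate at f ≈ 0.832 with slerp weights a = sin((1−f)δ)/sin δ ≈ 0.257, b = sin(fδ)/sin δ ≈ 0.960.
p = a·p₁ + b·p₂ ≈ (0.539, 0.289, 0.791); φ = arcsin(p_z) ≈ 52.29°, λ = atan2(p_y, p_x) ≈ 28.25°.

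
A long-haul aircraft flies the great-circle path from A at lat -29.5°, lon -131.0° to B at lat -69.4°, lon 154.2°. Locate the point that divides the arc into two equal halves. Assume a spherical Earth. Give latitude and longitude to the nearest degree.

≈ lat -54°, lon -150°

Convert each endpoint to a unit vector on the sphere (x = cos φ cos λ, y = cos φ sin λ, z = sin φ).
The central angle between the endpoints is δ = arccos(p₁·p₂) ≈ 0.999 rad (57.2°).
Interpolate at f = 1/2 with slerp weights a = sin((1−f)δ)/sin δ ≈ 0.570, b = sin(fδ)/sin δ ≈ 0.570.
p = a·p₁ + b·p₂ ≈ (-0.506, -0.287, -0.814); φ = arcsin(p_z) ≈ -54.45°, λ = atan2(p_y, p_x) ≈ -150.43°.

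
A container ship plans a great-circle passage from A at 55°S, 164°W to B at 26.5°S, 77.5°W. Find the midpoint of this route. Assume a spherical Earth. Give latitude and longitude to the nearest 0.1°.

The haversine formula gives a central angle δ ≈ 1.163 rad (66.6°) between the endpoints.
Interpolate at f = 1/2 with slerp weights a = sin((1−f)δ)/sin δ ≈ 0.598, b = sin(fδ)/sin δ ≈ 0.598.
p = a·p₁ + b·p₂ ≈ (-0.214, -0.617, -0.757); φ = arcsin(p_z) ≈ -49.20°, λ = atan2(p_y, p_x) ≈ -109.12°.

≈ 49.2°S, 109.1°W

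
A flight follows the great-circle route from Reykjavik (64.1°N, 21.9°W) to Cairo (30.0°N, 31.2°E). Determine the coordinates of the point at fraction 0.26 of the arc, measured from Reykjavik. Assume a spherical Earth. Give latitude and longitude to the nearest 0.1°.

Convert each endpoint to a unit vector on the sphere (x = cos φ cos λ, y = cos φ sin λ, z = sin φ).
The central angle between the endpoints is δ = arccos(p₁·p₂) ≈ 0.827 rad (47.4°).
Interpolate at f = 0.26 with slerp weights a = sin((1−f)δ)/sin δ ≈ 0.781, b = sin(fδ)/sin δ ≈ 0.290.
p = a·p₁ + b·p₂ ≈ (0.531, 0.003, 0.847); φ = arcsin(p_z) ≈ 57.91°, λ = atan2(p_y, p_x) ≈ 0.31°.

≈ 57.9°N, 0.3°E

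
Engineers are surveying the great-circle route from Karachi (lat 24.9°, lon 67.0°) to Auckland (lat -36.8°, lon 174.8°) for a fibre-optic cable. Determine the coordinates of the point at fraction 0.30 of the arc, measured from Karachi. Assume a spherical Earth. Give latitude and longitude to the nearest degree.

Write both endpoints as unit vectors p₁, p₂ with components (cos φ cos λ, cos φ sin λ, sin φ).
The central angle between the endpoints is δ = arccos(p₁·p₂) ≈ 2.065 rad (118.3°).
Interpolate at f = 0.30 with slerp weights a = sin((1−f)δ)/sin δ ≈ 1.127, b = sin(fδ)/sin δ ≈ 0.659.
p = a·p₁ + b·p₂ ≈ (-0.126, 0.989, 0.079); φ = arcsin(p_z) ≈ 4.56°, λ = atan2(p_y, p_x) ≈ 97.29°.

≈ lat 5°, lon 97°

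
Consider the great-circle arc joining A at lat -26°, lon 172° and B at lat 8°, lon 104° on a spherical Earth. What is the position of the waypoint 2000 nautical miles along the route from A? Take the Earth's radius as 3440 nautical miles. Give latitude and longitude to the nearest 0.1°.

Write both endpoints as unit vectors p₁, p₂ with components (cos φ cos λ, cos φ sin λ, sin φ).
The central angle between the endpoints is δ = arccos(p₁·p₂) ≈ 1.295 rad (74.2°). The total great-circle distance is δ·R ≈ 1.295 × 3440 ≈ 4454 nmi, so the target fraction is f = 2000/4454 ≈ 0.449.
Interpolate at f ≈ 0.449 with slerp weights a = sin((1−f)δ)/sin δ ≈ 0.680, b = sin(fδ)/sin δ ≈ 0.571.
p = a·p₁ + b·p₂ ≈ (-0.742, 0.634, -0.219); φ = arcsin(p_z) ≈ -12.64°, λ = atan2(p_y, p_x) ≈ 139.52°.

≈ lat -12.6°, lon 139.5°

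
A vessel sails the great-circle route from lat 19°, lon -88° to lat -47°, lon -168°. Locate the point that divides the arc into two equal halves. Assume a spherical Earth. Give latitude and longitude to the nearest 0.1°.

≈ lat -17.9°, lon -120.3°

Write both endpoints as unit vectors p₁, p₂ with components (cos φ cos λ, cos φ sin λ, sin φ).
The central angle between the endpoints is δ = arccos(p₁·p₂) ≈ 1.697 rad (97.2°).
Interpolate at f = 1/2 with slerp weights a = sin((1−f)δ)/sin δ ≈ 0.756, b = sin(fδ)/sin δ ≈ 0.756.
p = a·p₁ + b·p₂ ≈ (-0.480, -0.822, -0.307); φ = arcsin(p_z) ≈ -17.88°, λ = atan2(p_y, p_x) ≈ -120.26°.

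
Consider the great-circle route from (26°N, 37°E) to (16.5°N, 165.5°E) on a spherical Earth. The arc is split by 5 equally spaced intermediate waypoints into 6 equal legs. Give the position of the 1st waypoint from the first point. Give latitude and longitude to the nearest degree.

≈ (36°N, 56°E)

Convert each endpoint to a unit vector on the sphere (x = cos φ cos λ, y = cos φ sin λ, z = sin φ).
The central angle between the endpoints is δ = arccos(p₁·p₂) ≈ 1.995 rad (114.3°).
Interpolate at f = 1/6 with slerp weights a = sin((1−f)δ)/sin δ ≈ 1.093, b = sin(fδ)/sin δ ≈ 0.358.
p = a·p₁ + b·p₂ ≈ (0.452, 0.677, 0.581); φ = arcsin(p_z) ≈ 35.51°, λ = atan2(p_y, p_x) ≈ 56.29°.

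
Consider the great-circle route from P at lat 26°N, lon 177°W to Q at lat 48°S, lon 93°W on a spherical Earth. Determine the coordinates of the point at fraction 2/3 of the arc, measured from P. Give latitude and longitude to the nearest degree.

Convert each endpoint to a unit vector on the sphere (x = cos φ cos λ, y = cos φ sin λ, z = sin φ).
The central angle between the endpoints is δ = arccos(p₁·p₂) ≈ 1.837 rad (105.2°).
Interpolate at f = 2/3 with slerp weights a = sin((1−f)δ)/sin δ ≈ 0.596, b = sin(fδ)/sin δ ≈ 0.975.
p = a·p₁ + b·p₂ ≈ (-0.569, -0.679, -0.463); φ = arcsin(p_z) ≈ -27.61°, λ = atan2(p_y, p_x) ≈ -129.93°.

≈ lat 28°S, lon 130°W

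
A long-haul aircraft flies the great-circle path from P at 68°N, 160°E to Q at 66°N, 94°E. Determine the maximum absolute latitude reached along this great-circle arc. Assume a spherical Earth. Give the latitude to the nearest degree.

≈ 70°N

The great circle lies in the plane with unit normal n̂ = (p₁ × p₂)/|p₁ × p₂|.
Here n̂_z ≈ -0.334; the vertex latitude is φ_max = arccos|n̂_z| ≈ 70.5°.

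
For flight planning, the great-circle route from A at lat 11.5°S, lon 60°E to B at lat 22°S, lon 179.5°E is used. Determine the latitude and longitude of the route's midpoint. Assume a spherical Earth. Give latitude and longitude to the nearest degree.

≈ lat 31°S, lon 117°E

The haversine formula gives a central angle δ ≈ 1.953 rad (111.9°) between the endpoints.
Interpolate at f = 1/2 with slerp weights a = sin((1−f)δ)/sin δ ≈ 0.893, b = sin(fδ)/sin δ ≈ 0.893.
p = a·p₁ + b·p₂ ≈ (-0.390, 0.765, -0.512); φ = arcsin(p_z) ≈ -30.83°, λ = atan2(p_y, p_x) ≈ 117.04°.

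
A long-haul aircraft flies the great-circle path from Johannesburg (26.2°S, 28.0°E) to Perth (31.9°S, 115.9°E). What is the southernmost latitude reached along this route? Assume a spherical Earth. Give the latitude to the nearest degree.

≈ 38°S

The great circle lies in the plane with unit normal n̂ = (p₁ × p₂)/|p₁ × p₂|.
Here n̂_z ≈ +0.789; the vertex latitude is φ_max = arccos|n̂_z| ≈ 37.9°.
Check via Clairaut: cos φ_max = |cos φ₁| · sin C = cos(26.2°)·sin(118.5°) ≈ 0.789, again giving ≈ 37.9°.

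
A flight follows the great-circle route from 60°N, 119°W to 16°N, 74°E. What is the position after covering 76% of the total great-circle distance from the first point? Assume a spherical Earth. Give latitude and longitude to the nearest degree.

≈ 41°N, 78°E

Convert each endpoint to a unit vector on the sphere (x = cos φ cos λ, y = cos φ sin λ, z = sin φ).
The central angle between the endpoints is δ = arccos(p₁·p₂) ≈ 1.802 rad (103.3°).
Interpolate at f = 0.76 with slerp weights a = sin((1−f)δ)/sin δ ≈ 0.431, b = sin(fδ)/sin δ ≈ 1.007.
p = a·p₁ + b·p₂ ≈ (0.162, 0.742, 0.651); φ = arcsin(p_z) ≈ 40.58°, λ = atan2(p_y, p_x) ≈ 77.66°.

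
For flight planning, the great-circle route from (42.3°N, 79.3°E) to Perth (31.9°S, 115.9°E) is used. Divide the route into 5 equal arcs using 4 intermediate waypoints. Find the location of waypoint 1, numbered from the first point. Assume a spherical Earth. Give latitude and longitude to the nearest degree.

From cos δ = sin φ₁ sin φ₂ + cos φ₁ cos φ₂ cos Δλ, the central angle is δ ≈ 1.422 rad (81.5°).
Interpolate at f = 1/5 with slerp weights a = sin((1−f)δ)/sin δ ≈ 0.918, b = sin(fδ)/sin δ ≈ 0.284.
p = a·p₁ + b·p₂ ≈ (0.021, 0.884, 0.468); φ = arcsin(p_z) ≈ 27.89°, λ = atan2(p_y, p_x) ≈ 88.65°.

≈ (28°N, 89°E)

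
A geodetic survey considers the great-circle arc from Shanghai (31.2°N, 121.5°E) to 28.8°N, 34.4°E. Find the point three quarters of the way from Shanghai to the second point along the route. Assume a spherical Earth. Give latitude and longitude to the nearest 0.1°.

The haversine formula gives a central angle δ ≈ 1.279 rad (73.3°) between the endpoints.
Interpolate at f = 3/4 with slerp weights a = sin((1−f)δ)/sin δ ≈ 0.328, b = sin(fδ)/sin δ ≈ 0.855.
p = a·p₁ + b·p₂ ≈ (0.471, 0.663, 0.582); φ = arcsin(p_z) ≈ 35.58°, λ = atan2(p_y, p_x) ≈ 54.57°.

≈ 35.6°N, 54.6°E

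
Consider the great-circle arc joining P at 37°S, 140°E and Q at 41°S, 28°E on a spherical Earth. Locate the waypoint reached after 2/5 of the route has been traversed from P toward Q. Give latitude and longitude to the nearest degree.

From cos δ = sin φ₁ sin φ₂ + cos φ₁ cos φ₂ cos Δλ, the central angle is δ ≈ 1.401 rad (80.3°).
Interpolate at f = 2/5 with slerp weights a = sin((1−f)δ)/sin δ ≈ 0.756, b = sin(fδ)/sin δ ≈ 0.539.
p = a·p₁ + b·p₂ ≈ (-0.103, 0.579, -0.809); φ = arcsin(p_z) ≈ -53.97°, λ = atan2(p_y, p_x) ≈ 100.09°.

≈ 54°S, 100°E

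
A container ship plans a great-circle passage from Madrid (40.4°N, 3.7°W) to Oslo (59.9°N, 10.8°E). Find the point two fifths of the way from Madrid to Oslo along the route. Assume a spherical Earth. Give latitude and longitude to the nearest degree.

Convert each endpoint to a unit vector on the sphere (x = cos φ cos λ, y = cos φ sin λ, z = sin φ).
The central angle between the endpoints is δ = arccos(p₁·p₂) ≈ 0.375 rad (21.5°).
Interpolate at f = 2/5 with slerp weights a = sin((1−f)δ)/sin δ ≈ 0.609, b = sin(fδ)/sin δ ≈ 0.408.
p = a·p₁ + b·p₂ ≈ (0.664, 0.008, 0.748); φ = arcsin(p_z) ≈ 48.40°, λ = atan2(p_y, p_x) ≈ 0.73°.

≈ 48°N, 1°E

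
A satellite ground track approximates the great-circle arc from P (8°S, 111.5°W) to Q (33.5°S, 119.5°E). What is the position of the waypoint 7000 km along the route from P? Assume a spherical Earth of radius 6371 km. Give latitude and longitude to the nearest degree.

≈ (42°S, 172°W)

The haversine formula gives a central angle δ ≈ 2.030 rad (116.3°) between the endpoints. The total great-circle distance is δ·R ≈ 2.030 × 6371 ≈ 12930 km, so the target fraction is f = 7000/12930 ≈ 0.541.
Interpolate at f ≈ 0.541 with slerp weights a = sin((1−f)δ)/sin δ ≈ 0.895, b = sin(fδ)/sin δ ≈ 0.993.
p = a·p₁ + b·p₂ ≈ (-0.733, -0.103, -0.673); φ = arcsin(p_z) ≈ -42.28°, λ = atan2(p_y, p_x) ≈ -171.97°.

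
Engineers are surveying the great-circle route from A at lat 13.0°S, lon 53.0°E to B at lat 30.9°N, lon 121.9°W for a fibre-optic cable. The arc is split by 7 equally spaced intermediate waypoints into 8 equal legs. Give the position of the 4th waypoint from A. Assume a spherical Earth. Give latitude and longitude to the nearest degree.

≈ lat 64°N, lon 20°E

Write both endpoints as unit vectors p₁, p₂ with components (cos φ cos λ, cos φ sin λ, sin φ).
The central angle between the endpoints is δ = arccos(p₁·p₂) ≈ 2.819 rad (161.5°).
Interpolate at f = 4/8 with slerp weights a = sin((1−f)δ)/sin δ ≈ 3.109, b = sin(fδ)/sin δ ≈ 3.109.
p = a·p₁ + b·p₂ ≈ (0.413, 0.155, 0.897); φ = arcsin(p_z) ≈ 63.81°, λ = atan2(p_y, p_x) ≈ 20.49°.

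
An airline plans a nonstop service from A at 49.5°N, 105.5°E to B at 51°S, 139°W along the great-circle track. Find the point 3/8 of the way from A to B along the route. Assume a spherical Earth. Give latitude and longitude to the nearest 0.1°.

≈ 12.9°N, 151.6°E

Write both endpoints as unit vectors p₁, p₂ with components (cos φ cos λ, cos φ sin λ, sin φ).
The central angle between the endpoints is δ = arccos(p₁·p₂) ≈ 2.445 rad (140.1°).
Interpolate at f = 3/8 with slerp weights a = sin((1−f)δ)/sin δ ≈ 1.557, b = sin(fδ)/sin δ ≈ 1.237.
p = a·p₁ + b·p₂ ≈ (-0.858, 0.464, 0.223); φ = arcsin(p_z) ≈ 12.87°, λ = atan2(p_y, p_x) ≈ 151.60°.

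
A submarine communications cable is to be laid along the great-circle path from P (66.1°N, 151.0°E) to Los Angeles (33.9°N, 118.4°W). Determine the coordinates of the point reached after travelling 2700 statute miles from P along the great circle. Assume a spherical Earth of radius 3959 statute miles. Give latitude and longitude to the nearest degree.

Convert each endpoint to a unit vector on the sphere (x = cos φ cos λ, y = cos φ sin λ, z = sin φ).
The central angle between the endpoints is δ = arccos(p₁·p₂) ≈ 1.040 rad (59.6°). The total great-circle distance is δ·R ≈ 1.040 × 3959 ≈ 4117 mi, so the target fraction is f = 2700/4117 ≈ 0.656.
Interpolate at f ≈ 0.656 with slerp weights a = sin((1−f)δ)/sin δ ≈ 0.406, b = sin(fδ)/sin δ ≈ 0.731.
p = a·p₁ + b·p₂ ≈ (-0.432, -0.454, 0.779); φ = arcsin(p_z) ≈ 51.17°, λ = atan2(p_y, p_x) ≈ -133.61°.

≈ (51°N, 134°W)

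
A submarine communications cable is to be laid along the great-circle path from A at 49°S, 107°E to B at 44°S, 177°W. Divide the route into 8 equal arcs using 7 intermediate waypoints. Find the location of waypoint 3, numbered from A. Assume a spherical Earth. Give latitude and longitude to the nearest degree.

≈ 53°S, 137°E

Convert each endpoint to a unit vector on the sphere (x = cos φ cos λ, y = cos φ sin λ, z = sin φ).
The central angle between the endpoints is δ = arccos(p₁·p₂) ≈ 0.878 rad (50.3°).
Interpolate at f = 3/8 with slerp weights a = sin((1−f)δ)/sin δ ≈ 0.678, b = sin(fδ)/sin δ ≈ 0.420.
p = a·p₁ + b·p₂ ≈ (-0.432, 0.410, -0.804); φ = arcsin(p_z) ≈ -53.47°, λ = atan2(p_y, p_x) ≈ 136.53°.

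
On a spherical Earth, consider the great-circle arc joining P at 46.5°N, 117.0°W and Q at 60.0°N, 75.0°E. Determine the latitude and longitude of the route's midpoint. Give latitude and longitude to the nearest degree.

≈ 82°N, 145°W

Convert each endpoint to a unit vector on the sphere (x = cos φ cos λ, y = cos φ sin λ, z = sin φ).
The central angle between the endpoints is δ = arccos(p₁·p₂) ≈ 1.275 rad (73.1°).
Interpolate at f = 1/2 with slerp weights a = sin((1−f)δ)/sin δ ≈ 0.622, b = sin(fδ)/sin δ ≈ 0.622.
p = a·p₁ + b·p₂ ≈ (-0.114, -0.081, 0.990); φ = arcsin(p_z) ≈ 81.96°, λ = atan2(p_y, p_x) ≈ -144.55°.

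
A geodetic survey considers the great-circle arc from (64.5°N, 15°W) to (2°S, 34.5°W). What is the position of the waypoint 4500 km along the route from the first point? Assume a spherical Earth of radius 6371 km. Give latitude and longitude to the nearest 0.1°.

Write both endpoints as unit vectors p₁, p₂ with components (cos φ cos λ, cos φ sin λ, sin φ).
The central angle between the endpoints is δ = arccos(p₁·p₂) ≈ 1.187 rad (68.0°). The total great-circle distance is δ·R ≈ 1.187 × 6371 ≈ 7565 km, so the target fraction is f = 4500/7565 ≈ 0.595.
Interpolate at f ≈ 0.595 with slerp weights a = sin((1−f)δ)/sin δ ≈ 0.499, b = sin(fδ)/sin δ ≈ 0.700.
p = a·p₁ + b·p₂ ≈ (0.784, -0.452, 0.426); φ = arcsin(p_z) ≈ 25.21°, λ = atan2(p_y, p_x) ≈ -29.95°.

≈ (25.2°N, 30.0°W)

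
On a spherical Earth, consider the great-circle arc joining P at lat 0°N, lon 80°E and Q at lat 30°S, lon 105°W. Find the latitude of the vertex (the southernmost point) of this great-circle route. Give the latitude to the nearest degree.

≈ 81°S

The great circle lies in the plane with unit normal n̂ = (p₁ × p₂)/|p₁ × p₂|.
Here n̂_z ≈ +0.149; the vertex latitude is φ_max = arccos|n̂_z| ≈ 81.4°.
Check via Clairaut: cos φ_max = |cos φ₁| · sin C = cos(0.0°)·sin(171.4°) ≈ 0.149, again giving ≈ 81.4°.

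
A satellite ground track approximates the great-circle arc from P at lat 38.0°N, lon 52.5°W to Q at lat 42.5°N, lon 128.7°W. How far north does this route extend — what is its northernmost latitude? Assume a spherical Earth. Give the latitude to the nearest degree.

The great circle lies in the plane with unit normal n̂ = (p₁ × p₂)/|p₁ × p₂|.
Here n̂_z ≈ -0.678; the vertex latitude is φ_max = arccos|n̂_z| ≈ 47.3°.
Check via Clairaut: cos φ_max = |cos φ₁| · sin C = cos(38.0°)·sin(59.4°) ≈ 0.678, again giving ≈ 47.3°.

≈ 47°N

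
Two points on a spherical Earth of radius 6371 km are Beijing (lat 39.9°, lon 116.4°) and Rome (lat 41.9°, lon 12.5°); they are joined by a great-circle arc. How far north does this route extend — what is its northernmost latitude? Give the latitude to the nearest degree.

≈ 55°

The great circle lies in the plane with unit normal n̂ = (p₁ × p₂)/|p₁ × p₂|.
Here n̂_z ≈ -0.579; the vertex latitude is φ_max = arccos|n̂_z| ≈ 54.6°.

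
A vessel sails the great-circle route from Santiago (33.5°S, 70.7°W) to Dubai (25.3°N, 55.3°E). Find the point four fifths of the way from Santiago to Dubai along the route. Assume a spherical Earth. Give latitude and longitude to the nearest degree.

Convert each endpoint to a unit vector on the sphere (x = cos φ cos λ, y = cos φ sin λ, z = sin φ).
The central angle between the endpoints is δ = arccos(p₁·p₂) ≈ 2.317 rad (132.8°).
Interpolate at f = 4/5 with slerp weights a = sin((1−f)δ)/sin δ ≈ 0.609, b = sin(fδ)/sin δ ≈ 1.308.
p = a·p₁ + b·p₂ ≈ (0.841, 0.493, 0.223); φ = arcsin(p_z) ≈ 12.88°, λ = atan2(p_y, p_x) ≈ 30.38°.

≈ (13°N, 30°E)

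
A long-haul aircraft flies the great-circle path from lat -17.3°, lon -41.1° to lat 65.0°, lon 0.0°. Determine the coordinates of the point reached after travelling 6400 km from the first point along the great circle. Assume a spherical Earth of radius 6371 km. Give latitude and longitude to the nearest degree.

From cos δ = sin φ₁ sin φ₂ + cos φ₁ cos φ₂ cos Δλ, the central angle is δ ≈ 1.536 rad (88.0°). The total great-circle distance is δ·R ≈ 1.536 × 6371 ≈ 9787 km, so the target fraction is f = 6400/9787 ≈ 0.654.
Interpolate at f ≈ 0.654 with slerp weights a = sin((1−f)δ)/sin δ ≈ 0.507, b = sin(fδ)/sin δ ≈ 0.844.
p = a·p₁ + b·p₂ ≈ (0.722, -0.318, 0.614); φ = arcsin(p_z) ≈ 37.91°, λ = atan2(p_y, p_x) ≈ -23.80°.

≈ lat 38°, lon -24°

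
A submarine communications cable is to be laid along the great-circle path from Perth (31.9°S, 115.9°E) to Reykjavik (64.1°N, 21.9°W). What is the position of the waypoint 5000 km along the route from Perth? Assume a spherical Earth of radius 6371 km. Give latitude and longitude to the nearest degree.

The haversine formula gives a central angle δ ≈ 2.419 rad (138.6°) between the endpoints. The total great-circle distance is δ·R ≈ 2.419 × 6371 ≈ 15411 km, so the target fraction is f = 5000/15411 ≈ 0.324.
Interpolate at f ≈ 0.324 with slerp weights a = sin((1−f)δ)/sin δ ≈ 1.509, b = sin(fδ)/sin δ ≈ 1.069.
p = a·p₁ + b·p₂ ≈ (-0.127, 0.978, 0.164); φ = arcsin(p_z) ≈ 9.43°, λ = atan2(p_y, p_x) ≈ 97.37°.

≈ 9°N, 97°E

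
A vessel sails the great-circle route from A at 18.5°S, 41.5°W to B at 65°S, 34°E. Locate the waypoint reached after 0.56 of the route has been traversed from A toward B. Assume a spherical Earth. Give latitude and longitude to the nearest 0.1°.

Write both endpoints as unit vectors p₁, p₂ with components (cos φ cos λ, cos φ sin λ, sin φ).
The central angle between the endpoints is δ = arccos(p₁·p₂) ≈ 1.172 rad (67.2°).
Interpolate at f = 0.56 with slerp weights a = sin((1−f)δ)/sin δ ≈ 0.535, b = sin(fδ)/sin δ ≈ 0.662.
p = a·p₁ + b·p₂ ≈ (0.612, -0.180, -0.770); φ = arcsin(p_z) ≈ -50.36°, λ = atan2(p_y, p_x) ≈ -16.37°.

≈ 50.4°S, 16.4°W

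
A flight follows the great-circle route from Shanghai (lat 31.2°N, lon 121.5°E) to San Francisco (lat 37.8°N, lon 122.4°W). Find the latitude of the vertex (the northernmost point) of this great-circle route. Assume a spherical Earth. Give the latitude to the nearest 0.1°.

The great circle lies in the plane with unit normal n̂ = (p₁ × p₂)/|p₁ × p₂|.
Here n̂_z ≈ +0.607; the vertex latitude is φ_max = arccos|n̂_z| ≈ 52.6°.
Check via Clairaut: cos φ_max = |cos φ₁| · sin C = cos(31.2°)·sin(45.2°) ≈ 0.607, again giving ≈ 52.6°.

≈ 52.6°N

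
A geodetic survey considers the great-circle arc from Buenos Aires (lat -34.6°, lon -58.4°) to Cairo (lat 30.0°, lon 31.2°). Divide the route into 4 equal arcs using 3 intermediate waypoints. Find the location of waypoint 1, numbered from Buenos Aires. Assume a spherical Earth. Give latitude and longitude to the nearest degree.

The haversine formula gives a central angle δ ≈ 1.853 rad (106.2°) between the endpoints.
Interpolate at f = 1/4 with slerp weights a = sin((1−f)δ)/sin δ ≈ 1.024, b = sin(fδ)/sin δ ≈ 0.465.
p = a·p₁ + b·p₂ ≈ (0.787, -0.509, -0.349); φ = arcsin(p_z) ≈ -20.42°, λ = atan2(p_y, p_x) ≈ -32.93°.

≈ lat -20°, lon -33°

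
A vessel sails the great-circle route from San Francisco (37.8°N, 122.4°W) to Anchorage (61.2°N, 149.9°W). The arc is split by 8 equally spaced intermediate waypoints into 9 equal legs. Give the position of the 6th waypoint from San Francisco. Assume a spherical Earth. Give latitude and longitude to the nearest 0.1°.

≈ 54.2°N, 137.4°W

Write both endpoints as unit vectors p₁, p₂ with components (cos φ cos λ, cos φ sin λ, sin φ).
The central angle between the endpoints is δ = arccos(p₁·p₂) ≈ 0.506 rad (29.0°).
Interpolate at f = 6/9 with slerp weights a = sin((1−f)δ)/sin δ ≈ 0.346, b = sin(fδ)/sin δ ≈ 0.683.
p = a·p₁ + b·p₂ ≈ (-0.431, -0.396, 0.811); φ = arcsin(p_z) ≈ 54.16°, λ = atan2(p_y, p_x) ≈ -137.44°.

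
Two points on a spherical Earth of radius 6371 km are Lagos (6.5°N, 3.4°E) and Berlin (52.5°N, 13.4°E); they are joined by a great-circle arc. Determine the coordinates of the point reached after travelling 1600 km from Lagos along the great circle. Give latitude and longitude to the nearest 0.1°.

Write both endpoints as unit vectors p₁, p₂ with components (cos φ cos λ, cos φ sin λ, sin φ).
The central angle between the endpoints is δ = arccos(p₁·p₂) ≈ 0.816 rad (46.7°). The total great-circle distance is δ·R ≈ 0.816 × 6371 ≈ 5196 km, so the target fraction is f = 1600/5196 ≈ 0.308.
Interpolate at f ≈ 0.308 with slerp weights a = sin((1−f)δ)/sin δ ≈ 0.735, b = sin(fδ)/sin δ ≈ 0.341.
p = a·p₁ + b·p₂ ≈ (0.931, 0.091, 0.354); φ = arcsin(p_z) ≈ 20.73°, λ = atan2(p_y, p_x) ≈ 5.61°.

≈ 20.7°N, 5.6°E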